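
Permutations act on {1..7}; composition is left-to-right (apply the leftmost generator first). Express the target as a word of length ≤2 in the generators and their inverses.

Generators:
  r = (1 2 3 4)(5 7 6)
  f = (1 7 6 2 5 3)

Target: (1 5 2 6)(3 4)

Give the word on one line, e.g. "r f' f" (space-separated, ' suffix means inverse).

f r'

  after f: (1 7 6 2 5 3)
  after r': (1 5 2 6)(3 4)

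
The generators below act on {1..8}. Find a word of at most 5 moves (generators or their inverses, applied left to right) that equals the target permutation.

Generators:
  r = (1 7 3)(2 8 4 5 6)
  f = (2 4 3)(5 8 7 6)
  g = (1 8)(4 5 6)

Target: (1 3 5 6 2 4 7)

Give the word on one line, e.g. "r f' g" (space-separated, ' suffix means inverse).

  after f: (2 4 3)(5 8 7 6)
  after r: (1 7 2 5 4)(3 8)
  after r: (1 3 4 7 8)(2 6)
  after g: (1 3 5 6 2 4 7)

f r r g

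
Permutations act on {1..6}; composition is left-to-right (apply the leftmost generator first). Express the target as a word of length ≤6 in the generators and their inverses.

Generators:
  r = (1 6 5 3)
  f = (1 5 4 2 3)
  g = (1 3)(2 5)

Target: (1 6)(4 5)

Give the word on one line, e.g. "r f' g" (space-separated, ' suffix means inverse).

f' r r f

  after f': (1 3 2 4 5)
  after r: (2 4 3)(5 6)
  after r: (1 6 3 2 4)
  after f: (1 6)(4 5)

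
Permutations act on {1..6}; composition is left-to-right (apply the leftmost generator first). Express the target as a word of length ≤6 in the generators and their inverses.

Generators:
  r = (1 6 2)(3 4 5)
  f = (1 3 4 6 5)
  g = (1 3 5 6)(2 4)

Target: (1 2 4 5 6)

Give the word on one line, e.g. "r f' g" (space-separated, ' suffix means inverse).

f' g' r g f'

  after f': (1 5 6 4 3)
  after g': (1 3 6 2 4)
  after r: (1 4 6)(2 5 3)
  after g: (1 2 6 3 4)
  after f': (1 2 4 5 6)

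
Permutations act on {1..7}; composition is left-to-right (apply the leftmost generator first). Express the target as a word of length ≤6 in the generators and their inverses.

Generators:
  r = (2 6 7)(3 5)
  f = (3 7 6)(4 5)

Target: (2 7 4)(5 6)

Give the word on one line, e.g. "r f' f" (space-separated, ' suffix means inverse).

r' f r' f' r'

  after r': (2 7 6)(3 5)
  after f: (2 6)(3 4 5 7)
  after r': (3 4)(5 6 7)
  after f': (3 5 7 4 6)
  after r': (2 7 4)(5 6)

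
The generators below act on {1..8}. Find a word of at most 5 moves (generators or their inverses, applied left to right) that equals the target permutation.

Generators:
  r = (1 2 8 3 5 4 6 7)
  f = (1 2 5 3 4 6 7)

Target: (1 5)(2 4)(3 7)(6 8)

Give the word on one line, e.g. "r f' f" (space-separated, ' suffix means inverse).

  after r': (1 7 6 4 5 3 8 2)
  after r': (1 6 5 8)(2 7 4 3)
  after r': (1 4 8 7 5 2 6 3)
  after r': (1 5)(2 4)(3 7)(6 8)

r' r' r' r'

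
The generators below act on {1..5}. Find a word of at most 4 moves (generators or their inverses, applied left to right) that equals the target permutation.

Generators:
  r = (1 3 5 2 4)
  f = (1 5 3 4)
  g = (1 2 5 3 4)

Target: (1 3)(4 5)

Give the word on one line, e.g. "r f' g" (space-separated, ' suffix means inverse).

  after f: (1 5 3 4)
  after f: (1 3)(4 5)

f f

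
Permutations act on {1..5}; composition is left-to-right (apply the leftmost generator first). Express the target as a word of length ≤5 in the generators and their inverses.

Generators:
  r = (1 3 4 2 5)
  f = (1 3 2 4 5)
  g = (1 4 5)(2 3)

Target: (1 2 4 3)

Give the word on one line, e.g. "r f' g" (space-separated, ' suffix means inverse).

  after r: (1 3 4 2 5)
  after g: (1 2)(3 5 4)
  after f: (1 4 2 3)
  after f: (1 5)
  after r': (1 2 4 3)

r g f f r'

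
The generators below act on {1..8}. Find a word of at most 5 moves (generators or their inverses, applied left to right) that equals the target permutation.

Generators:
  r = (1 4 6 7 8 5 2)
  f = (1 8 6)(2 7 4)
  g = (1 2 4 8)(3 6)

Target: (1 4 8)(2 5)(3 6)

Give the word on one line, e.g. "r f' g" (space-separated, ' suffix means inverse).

f r r g

  after f: (1 8 6)(2 7 4)
  after r: (1 5 2 8 7 6 4)
  after r: (1 2 5)
  after g: (1 4 8)(2 5)(3 6)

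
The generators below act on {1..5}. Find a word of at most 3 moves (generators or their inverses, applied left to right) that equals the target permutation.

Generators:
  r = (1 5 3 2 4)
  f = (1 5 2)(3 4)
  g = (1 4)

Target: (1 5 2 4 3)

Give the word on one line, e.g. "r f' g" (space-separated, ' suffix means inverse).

g' r' f'

  after g': (1 4)
  after r': (1 2 3 5)
  after f': (1 5 2 4 3)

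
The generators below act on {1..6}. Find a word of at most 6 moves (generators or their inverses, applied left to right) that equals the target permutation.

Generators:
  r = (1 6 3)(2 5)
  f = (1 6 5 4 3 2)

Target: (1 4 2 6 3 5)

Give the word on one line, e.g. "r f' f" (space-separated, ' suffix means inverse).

  after r: (1 6 3)(2 5)
  after f: (1 5)(2 4 3 6)
  after f: (1 4 2 3 5 6)
  after r: (1 4 5 3 2)
  after r: (1 4 2 6 3 5)

r f f r r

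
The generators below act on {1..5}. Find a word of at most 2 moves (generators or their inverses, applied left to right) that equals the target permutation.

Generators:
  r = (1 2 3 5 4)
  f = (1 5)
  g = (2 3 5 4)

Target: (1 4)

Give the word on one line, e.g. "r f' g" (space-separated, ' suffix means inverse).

r g'

  after r: (1 2 3 5 4)
  after g': (1 4)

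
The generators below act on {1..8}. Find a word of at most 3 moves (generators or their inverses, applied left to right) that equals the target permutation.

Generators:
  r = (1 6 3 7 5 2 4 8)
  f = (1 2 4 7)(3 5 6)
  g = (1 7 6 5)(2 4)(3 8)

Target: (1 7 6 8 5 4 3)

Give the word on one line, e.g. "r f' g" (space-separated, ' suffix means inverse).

  after r: (1 6 3 7 5 2 4 8)
  after g': (1 7 6 8 5 4 3)

r g'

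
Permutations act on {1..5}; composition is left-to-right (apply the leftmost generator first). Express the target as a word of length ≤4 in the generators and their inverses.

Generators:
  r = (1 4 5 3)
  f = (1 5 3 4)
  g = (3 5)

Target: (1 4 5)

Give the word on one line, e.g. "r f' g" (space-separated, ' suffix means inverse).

  after g: (3 5)
  after r: (1 4 5)

g r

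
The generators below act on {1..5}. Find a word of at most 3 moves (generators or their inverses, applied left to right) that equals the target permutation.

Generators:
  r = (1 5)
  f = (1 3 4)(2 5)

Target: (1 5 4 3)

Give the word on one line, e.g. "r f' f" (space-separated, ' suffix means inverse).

  after r: (1 5)
  after f: (1 2 5 3 4)
  after f: (1 5 4 3)

r f f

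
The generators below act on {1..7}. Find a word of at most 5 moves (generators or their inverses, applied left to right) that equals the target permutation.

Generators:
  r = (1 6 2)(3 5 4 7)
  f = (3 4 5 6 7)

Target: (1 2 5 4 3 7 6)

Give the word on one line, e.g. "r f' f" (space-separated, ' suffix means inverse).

r' r' r' r' f'

  after r': (1 2 6)(3 7 4 5)
  after r': (1 6 2)(3 4)(5 7)
  after r': (3 5 4 7)
  after r': (1 2 6)
  after f': (1 2 5 4 3 7 6)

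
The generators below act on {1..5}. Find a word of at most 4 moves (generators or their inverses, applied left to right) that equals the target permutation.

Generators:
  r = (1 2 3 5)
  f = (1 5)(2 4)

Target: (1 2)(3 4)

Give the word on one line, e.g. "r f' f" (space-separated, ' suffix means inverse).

  after r': (1 5 3 2)
  after f': (2 5 3 4)
  after r: (1 2)(3 4)

r' f' r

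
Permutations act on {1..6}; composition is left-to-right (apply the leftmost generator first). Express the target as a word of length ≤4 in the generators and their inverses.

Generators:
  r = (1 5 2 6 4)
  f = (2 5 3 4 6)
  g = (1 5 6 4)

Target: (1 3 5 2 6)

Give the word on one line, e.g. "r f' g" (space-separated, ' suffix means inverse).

f' r f

  after f': (2 6 4 3 5)
  after r: (1 5 6)(2 4 3)
  after f: (1 3 5 2 6)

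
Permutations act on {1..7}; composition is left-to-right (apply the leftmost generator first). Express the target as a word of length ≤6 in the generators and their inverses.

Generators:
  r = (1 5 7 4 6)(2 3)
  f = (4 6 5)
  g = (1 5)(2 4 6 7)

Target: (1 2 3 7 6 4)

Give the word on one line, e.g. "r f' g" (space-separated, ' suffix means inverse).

  after r: (1 5 7 4 6)(2 3)
  after f: (1 4 5 7 6)(2 3)
  after g': (1 2 3 7 4)(5 6)
  after f: (1 2 3 7 6 4)

r f g' f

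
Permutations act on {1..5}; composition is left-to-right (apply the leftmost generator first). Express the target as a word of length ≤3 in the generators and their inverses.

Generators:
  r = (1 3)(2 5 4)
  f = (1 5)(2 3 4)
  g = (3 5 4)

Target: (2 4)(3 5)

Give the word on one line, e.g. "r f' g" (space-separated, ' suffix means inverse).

  after r': (1 3)(2 4 5)
  after r': (2 5 4)
  after g: (2 4)(3 5)

r' r' g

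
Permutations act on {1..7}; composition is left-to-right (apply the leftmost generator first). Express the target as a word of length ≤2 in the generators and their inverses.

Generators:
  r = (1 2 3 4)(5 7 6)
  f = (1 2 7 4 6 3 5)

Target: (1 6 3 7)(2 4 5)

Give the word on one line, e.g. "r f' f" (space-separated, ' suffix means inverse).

f' r'

  after f': (1 5 3 6 4 7 2)
  after r': (1 6 3 7)(2 4 5)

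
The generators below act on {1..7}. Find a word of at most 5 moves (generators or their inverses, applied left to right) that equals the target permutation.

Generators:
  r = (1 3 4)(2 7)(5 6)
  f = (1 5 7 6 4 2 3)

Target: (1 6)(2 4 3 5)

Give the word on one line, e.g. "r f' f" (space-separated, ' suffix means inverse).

f' r f' r' r'

  after f': (1 3 2 4 6 7 5)
  after r: (1 4 5 3 7 6 2)
  after f': (1 6 4)(2 3 5)
  after r': (1 5 7 2)(3 6)
  after r': (1 6)(2 4 3 5)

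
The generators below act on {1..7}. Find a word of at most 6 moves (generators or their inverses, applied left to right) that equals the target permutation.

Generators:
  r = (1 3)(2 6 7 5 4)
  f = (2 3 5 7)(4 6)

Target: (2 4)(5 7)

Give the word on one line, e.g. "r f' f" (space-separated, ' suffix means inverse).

f f r' r' f

  after f: (2 3 5 7)(4 6)
  after f: (2 5)(3 7)
  after r': (1 3 6 2 7)(4 5)
  after r': (2 6 4 7 3)
  after f: (2 4)(5 7)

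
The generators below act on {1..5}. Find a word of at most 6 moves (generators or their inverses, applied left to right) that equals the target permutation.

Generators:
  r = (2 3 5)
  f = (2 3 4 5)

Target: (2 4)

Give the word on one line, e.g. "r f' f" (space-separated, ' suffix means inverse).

r r f' r r

  after r: (2 3 5)
  after r: (2 5 3)
  after f': (2 4 3 5)
  after r: (2 4 5 3)
  after r: (2 4)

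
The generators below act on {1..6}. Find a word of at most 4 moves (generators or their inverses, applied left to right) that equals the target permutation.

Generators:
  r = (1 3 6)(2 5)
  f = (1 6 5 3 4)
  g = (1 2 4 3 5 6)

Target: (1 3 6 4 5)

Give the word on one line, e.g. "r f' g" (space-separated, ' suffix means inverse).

  after f': (1 4 3 5 6)
  after f': (1 3 6 4 5)

f' f'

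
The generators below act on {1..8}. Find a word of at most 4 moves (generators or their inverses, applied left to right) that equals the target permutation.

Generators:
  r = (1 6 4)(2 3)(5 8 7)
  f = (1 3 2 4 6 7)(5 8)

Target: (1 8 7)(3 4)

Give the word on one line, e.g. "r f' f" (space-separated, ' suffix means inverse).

f' r'

  after f': (1 7 6 4 2 3)(5 8)
  after r': (1 8 7)(3 4)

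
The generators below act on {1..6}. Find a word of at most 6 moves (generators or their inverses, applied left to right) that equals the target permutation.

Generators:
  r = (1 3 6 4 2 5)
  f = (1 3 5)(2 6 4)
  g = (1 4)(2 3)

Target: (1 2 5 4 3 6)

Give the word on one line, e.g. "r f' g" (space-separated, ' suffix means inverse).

f' r g' f

  after f': (1 5 3)(2 4 6)
  after r: (5 6)
  after g': (1 4)(2 3)(5 6)
  after f: (1 2 5 4 3 6)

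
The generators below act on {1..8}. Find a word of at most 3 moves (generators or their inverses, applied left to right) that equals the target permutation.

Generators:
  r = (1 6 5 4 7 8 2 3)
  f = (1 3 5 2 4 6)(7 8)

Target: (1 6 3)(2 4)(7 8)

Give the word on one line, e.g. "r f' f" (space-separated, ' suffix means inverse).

  after r: (1 6 5 4 7 8 2 3)
  after f: (2 5 6)(4 8)
  after r: (1 6 3)(2 4)(7 8)

r f r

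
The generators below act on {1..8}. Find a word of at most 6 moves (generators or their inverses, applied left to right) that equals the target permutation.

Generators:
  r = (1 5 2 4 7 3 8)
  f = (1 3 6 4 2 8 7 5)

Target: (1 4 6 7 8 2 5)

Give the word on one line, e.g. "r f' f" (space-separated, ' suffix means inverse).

  after r: (1 5 2 4 7 3 8)
  after f': (1 7)(2 6 3)(4 8 5)
  after f': (1 8 7 5 6)(2 3 4)
  after f': (1 2)(3 6 5)
  after f': (1 4 6 7 8 2 5)

r f' f' f' f'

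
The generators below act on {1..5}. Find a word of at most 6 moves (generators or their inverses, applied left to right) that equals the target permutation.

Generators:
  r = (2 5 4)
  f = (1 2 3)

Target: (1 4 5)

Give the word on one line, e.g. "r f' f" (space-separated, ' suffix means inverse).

  after f': (1 3 2)
  after f': (1 2 3)
  after r': (1 4 5 2 3)
  after f': (1 4 5)

f' f' r' f'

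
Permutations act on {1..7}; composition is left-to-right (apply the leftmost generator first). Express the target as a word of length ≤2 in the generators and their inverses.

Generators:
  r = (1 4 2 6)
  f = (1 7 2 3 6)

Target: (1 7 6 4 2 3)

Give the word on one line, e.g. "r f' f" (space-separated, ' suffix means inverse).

  after f: (1 7 2 3 6)
  after r: (1 7 6 4 2 3)

f r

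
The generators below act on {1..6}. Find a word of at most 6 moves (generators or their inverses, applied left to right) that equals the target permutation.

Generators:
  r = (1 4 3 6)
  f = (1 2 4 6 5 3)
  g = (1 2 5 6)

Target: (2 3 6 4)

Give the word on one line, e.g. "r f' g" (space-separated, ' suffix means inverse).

g' r' g r' r'

  after g': (1 6 5 2)
  after r': (1 3 4)(2 6 5)
  after g: (1 3 4 2)
  after r': (1 4 2 6 3)
  after r': (2 3 6 4)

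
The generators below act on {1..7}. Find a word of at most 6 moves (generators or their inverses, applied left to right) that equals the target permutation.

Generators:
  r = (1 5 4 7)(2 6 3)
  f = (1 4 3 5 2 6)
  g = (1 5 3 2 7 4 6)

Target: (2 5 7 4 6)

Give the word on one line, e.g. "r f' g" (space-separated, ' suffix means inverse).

  after f': (1 6 2 5 3 4)
  after f': (1 2 3)(4 6 5)
  after r': (1 3 7 4 2 6)
  after g': (1 5)(2 4 3)
  after r': (2 5 7 4 6)

f' f' r' g' r'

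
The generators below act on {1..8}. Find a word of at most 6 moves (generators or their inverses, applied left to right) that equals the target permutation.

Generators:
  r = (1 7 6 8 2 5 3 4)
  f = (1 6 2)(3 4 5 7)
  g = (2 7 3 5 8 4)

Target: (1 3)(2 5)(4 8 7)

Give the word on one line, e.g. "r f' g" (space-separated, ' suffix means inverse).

r f f r'

  after r: (1 7 6 8 2 5 3 4)
  after f: (1 3 5 4 6 8)(2 7)
  after f: (1 4 2 3 7)(6 8)
  after r': (1 3)(2 5)(4 8 7)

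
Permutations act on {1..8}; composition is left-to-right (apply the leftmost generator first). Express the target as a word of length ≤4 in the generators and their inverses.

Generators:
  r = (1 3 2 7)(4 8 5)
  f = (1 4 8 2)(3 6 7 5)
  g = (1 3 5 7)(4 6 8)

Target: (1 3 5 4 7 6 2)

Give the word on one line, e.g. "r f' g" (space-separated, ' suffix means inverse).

  after g': (1 7 5 3)(4 8 6)
  after g': (1 5)(3 7)(4 6 8)
  after f: (1 3 5 4 7 6 2)

g' g' f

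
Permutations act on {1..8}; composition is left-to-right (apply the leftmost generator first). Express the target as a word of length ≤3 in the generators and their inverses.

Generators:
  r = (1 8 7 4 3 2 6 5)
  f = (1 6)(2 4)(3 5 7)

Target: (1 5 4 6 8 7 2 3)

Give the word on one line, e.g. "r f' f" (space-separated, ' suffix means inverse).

f r

  after f: (1 6)(2 4)(3 5 7)
  after r: (1 5 4 6 8 7 2 3)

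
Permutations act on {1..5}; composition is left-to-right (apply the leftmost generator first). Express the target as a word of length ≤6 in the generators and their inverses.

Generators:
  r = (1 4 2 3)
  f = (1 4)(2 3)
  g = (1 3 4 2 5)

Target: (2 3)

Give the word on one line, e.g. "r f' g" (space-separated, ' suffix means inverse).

  after g: (1 3 4 2 5)
  after g: (1 4 5 3 2)
  after f': (2 4 5)
  after g: (1 3 4)
  after r: (2 3)

g g f' g r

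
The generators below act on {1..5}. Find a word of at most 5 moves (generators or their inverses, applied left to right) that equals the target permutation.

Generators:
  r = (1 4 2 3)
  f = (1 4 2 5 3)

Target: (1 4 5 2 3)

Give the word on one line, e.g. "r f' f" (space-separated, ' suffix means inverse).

  after r: (1 4 2 3)
  after r: (1 2)(3 4)
  after f': (1 4 5 2 3)

r r f'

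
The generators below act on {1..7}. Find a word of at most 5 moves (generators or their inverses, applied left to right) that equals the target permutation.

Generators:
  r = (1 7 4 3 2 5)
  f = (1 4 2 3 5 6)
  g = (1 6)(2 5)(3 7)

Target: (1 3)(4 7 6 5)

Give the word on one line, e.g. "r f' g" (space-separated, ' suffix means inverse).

  after r': (1 5 2 3 4 7)
  after g': (1 2 7 6)(3 4)
  after g': (1 5 2 3 4 7)
  after f': (1 3)(4 7 6 5)

r' g' g' f'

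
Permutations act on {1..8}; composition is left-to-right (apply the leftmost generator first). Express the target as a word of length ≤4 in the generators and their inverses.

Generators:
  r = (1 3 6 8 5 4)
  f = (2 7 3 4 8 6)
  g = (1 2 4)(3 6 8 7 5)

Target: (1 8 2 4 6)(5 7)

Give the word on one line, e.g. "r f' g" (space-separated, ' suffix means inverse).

f' g' r' r'

  after f': (2 6 8 4 3 7)
  after g': (1 4 5 7)(2 3 8)
  after r': (1 5 7 4 8 2)(3 6)
  after r': (1 8 2 4 6)(5 7)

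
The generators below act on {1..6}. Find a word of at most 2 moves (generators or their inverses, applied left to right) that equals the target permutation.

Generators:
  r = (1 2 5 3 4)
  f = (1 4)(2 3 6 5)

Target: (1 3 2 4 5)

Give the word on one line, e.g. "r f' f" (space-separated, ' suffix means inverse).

r' r'

  after r': (1 4 3 5 2)
  after r': (1 3 2 4 5)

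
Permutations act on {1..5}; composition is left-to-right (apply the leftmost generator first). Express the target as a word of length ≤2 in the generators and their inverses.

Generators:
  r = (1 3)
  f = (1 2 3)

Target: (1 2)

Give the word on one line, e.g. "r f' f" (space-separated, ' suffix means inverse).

  after r': (1 3)
  after f': (1 2)

r' f'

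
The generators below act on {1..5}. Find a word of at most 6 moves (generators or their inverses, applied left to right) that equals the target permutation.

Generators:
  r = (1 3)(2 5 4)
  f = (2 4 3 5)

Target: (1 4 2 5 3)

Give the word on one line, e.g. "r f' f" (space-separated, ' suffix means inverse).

r r r f'

  after r: (1 3)(2 5 4)
  after r: (2 4 5)
  after r: (1 3)
  after f': (1 4 2 5 3)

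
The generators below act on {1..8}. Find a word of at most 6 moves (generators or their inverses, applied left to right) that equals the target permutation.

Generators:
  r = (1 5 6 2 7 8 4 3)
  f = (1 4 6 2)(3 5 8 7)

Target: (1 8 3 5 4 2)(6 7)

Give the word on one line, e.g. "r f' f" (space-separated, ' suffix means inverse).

r f r' f'

  after r: (1 5 6 2 7 8 4 3)
  after f: (1 8 6)(2 3 4 5)
  after r': (1 7 2 4)(3 8 5 6)
  after f': (1 8 3 5 4 2)(6 7)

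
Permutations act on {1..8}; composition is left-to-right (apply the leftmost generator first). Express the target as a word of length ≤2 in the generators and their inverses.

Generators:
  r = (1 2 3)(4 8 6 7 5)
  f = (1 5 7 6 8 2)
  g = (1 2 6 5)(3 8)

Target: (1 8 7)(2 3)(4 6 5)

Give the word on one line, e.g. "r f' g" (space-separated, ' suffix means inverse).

  after r: (1 2 3)(4 8 6 7 5)
  after f': (1 8 7)(2 3)(4 6 5)

r f'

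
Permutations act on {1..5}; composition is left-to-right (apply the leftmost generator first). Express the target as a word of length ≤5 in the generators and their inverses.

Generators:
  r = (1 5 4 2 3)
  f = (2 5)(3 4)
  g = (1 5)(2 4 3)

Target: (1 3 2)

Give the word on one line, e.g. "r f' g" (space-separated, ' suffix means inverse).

r r f

  after r: (1 5 4 2 3)
  after r: (1 4 3 5 2)
  after f: (1 3 2)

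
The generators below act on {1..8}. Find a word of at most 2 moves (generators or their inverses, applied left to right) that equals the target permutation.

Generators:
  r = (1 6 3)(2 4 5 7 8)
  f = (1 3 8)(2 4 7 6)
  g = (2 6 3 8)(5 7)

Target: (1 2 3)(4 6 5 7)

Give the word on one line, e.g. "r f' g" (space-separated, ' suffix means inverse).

f' g

  after f': (1 8 3)(2 6 7 4)
  after g: (1 2 3)(4 6 5 7)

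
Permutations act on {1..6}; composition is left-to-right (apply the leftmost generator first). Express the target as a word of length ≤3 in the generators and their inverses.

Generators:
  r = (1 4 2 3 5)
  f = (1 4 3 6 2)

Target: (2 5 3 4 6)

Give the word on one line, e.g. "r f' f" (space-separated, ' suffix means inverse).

  after r: (1 4 2 3 5)
  after r: (1 2 5 4 3)
  after f: (2 5 3 4 6)

r r f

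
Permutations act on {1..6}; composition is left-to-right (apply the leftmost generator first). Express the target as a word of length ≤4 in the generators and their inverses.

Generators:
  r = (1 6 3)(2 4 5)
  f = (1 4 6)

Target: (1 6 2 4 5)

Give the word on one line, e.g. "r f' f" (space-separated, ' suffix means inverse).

  after r': (1 3 6)(2 5 4)
  after f: (1 3)(2 5 6 4)
  after r': (1 6 2 4 5)

r' f r'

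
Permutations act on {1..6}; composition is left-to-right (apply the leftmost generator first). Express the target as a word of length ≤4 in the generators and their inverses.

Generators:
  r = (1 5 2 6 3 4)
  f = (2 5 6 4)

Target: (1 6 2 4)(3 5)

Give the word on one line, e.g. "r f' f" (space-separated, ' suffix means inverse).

f' f' r' f'

  after f': (2 4 6 5)
  after f': (2 6)(4 5)
  after r': (1 4)(3 6 5)
  after f': (1 6 2 4)(3 5)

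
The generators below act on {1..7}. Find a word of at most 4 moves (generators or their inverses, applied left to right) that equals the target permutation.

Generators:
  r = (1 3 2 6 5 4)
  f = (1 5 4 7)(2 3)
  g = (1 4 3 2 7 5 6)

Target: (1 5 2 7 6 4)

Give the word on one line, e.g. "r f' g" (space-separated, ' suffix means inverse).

  after g: (1 4 3 2 7 5 6)
  after r': (1 5 2 7 6 4)

g r'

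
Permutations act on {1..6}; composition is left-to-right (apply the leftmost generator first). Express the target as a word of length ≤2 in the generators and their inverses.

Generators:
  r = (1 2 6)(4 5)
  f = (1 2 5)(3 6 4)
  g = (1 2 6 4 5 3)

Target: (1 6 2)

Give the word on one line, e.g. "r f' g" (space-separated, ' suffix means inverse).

r r

  after r: (1 2 6)(4 5)
  after r: (1 6 2)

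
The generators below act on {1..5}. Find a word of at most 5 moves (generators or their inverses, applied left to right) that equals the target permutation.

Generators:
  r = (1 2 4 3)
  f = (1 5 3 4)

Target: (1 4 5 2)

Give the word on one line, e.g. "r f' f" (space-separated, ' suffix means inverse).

f f r'

  after f: (1 5 3 4)
  after f: (1 3)(4 5)
  after r': (1 4 5 2)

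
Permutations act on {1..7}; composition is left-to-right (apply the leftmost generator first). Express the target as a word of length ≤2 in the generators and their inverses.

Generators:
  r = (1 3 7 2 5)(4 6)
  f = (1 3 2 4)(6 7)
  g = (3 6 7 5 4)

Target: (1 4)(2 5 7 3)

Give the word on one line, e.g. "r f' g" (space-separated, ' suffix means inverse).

  after f: (1 3 2 4)(6 7)
  after g': (1 4)(2 5 7 3)

f g'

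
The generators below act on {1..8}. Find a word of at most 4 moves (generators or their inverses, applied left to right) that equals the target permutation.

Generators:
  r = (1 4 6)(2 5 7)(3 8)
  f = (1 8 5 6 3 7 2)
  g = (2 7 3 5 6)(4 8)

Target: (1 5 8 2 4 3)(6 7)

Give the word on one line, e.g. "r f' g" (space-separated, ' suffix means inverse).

  after f: (1 8 5 6 3 7 2)
  after r': (1 3 5 4)(2 6 8)
  after r': (1 8 7 5)(2 4 6 3)
  after f: (1 5 8 2 4 3)(6 7)

f r' r' f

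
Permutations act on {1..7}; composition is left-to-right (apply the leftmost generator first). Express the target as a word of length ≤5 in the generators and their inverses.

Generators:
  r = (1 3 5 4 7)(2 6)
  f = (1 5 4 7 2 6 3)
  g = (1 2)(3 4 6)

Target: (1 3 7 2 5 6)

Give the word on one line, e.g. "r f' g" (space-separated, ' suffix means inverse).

  after g: (1 2)(3 4 6)
  after f: (1 6)(2 5 4 3 7)
  after g': (1 4 6 2 5 3 7)
  after g': (1 3 7 2 5 6)

g f g' g'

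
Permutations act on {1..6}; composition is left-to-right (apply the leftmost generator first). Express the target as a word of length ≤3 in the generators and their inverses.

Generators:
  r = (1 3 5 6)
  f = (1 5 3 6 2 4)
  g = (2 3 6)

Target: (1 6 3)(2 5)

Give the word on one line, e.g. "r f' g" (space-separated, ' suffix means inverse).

g r g

  after g: (2 3 6)
  after r: (1 3)(2 5 6)
  after g: (1 6 3)(2 5)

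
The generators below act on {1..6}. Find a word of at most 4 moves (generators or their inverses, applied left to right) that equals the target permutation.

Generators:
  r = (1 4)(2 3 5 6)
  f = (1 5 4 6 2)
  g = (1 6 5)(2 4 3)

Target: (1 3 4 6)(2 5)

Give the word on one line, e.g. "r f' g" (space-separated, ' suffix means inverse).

r' g

  after r': (1 4)(2 6 5 3)
  after g: (1 3 4 6)(2 5)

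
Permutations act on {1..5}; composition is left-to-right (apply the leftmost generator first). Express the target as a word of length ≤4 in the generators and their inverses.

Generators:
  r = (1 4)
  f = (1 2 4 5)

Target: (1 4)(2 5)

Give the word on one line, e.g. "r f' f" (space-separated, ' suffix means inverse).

  after f: (1 2 4 5)
  after f: (1 4)(2 5)

f f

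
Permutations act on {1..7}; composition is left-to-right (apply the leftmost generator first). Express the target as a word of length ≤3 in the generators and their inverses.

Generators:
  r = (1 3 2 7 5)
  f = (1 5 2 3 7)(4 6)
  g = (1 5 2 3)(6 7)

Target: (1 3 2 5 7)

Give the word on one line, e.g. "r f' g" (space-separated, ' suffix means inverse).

r' g' g'

  after r': (1 5 7 2 3)
  after g': (5 6 7)
  after g': (1 3 2 5 7)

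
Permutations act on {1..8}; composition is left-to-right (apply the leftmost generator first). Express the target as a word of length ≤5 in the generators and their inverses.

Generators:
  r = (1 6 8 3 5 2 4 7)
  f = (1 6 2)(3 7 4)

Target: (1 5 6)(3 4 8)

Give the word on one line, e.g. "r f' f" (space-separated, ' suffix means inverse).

r r r r f

  after r: (1 6 8 3 5 2 4 7)
  after r: (1 8 5 4)(2 7 6 3)
  after r: (1 3 4 6 5 7 8 2)
  after r: (1 5)(2 6)(3 7)(4 8)
  after f: (1 5 6)(3 4 8)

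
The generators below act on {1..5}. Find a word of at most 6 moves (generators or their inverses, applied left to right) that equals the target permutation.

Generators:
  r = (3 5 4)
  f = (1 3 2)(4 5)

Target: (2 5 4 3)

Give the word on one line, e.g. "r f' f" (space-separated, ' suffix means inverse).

f r' f r' f'

  after f: (1 3 2)(4 5)
  after r': (1 4 3 2)
  after f: (1 5 4 2 3)
  after r': (1 3)(2 4)
  after f': (2 5 4 3)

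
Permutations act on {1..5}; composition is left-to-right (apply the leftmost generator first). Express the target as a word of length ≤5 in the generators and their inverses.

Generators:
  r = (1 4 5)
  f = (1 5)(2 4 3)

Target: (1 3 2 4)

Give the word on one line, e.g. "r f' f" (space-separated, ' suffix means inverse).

r' r' f

  after r': (1 5 4)
  after r': (1 4 5)
  after f: (1 3 2 4)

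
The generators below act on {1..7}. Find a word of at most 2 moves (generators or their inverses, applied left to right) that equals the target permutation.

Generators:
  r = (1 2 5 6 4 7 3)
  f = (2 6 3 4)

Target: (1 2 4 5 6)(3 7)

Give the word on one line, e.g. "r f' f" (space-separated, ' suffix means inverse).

  after f: (2 6 3 4)
  after r: (1 2 4 5 6)(3 7)

f r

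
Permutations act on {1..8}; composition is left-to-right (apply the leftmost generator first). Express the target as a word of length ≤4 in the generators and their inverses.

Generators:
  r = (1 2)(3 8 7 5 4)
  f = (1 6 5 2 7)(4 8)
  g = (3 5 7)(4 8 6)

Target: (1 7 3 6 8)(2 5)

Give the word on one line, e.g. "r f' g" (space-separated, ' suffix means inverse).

  after g: (3 5 7)(4 8 6)
  after f': (1 7 3 6 8)(2 5)

g f'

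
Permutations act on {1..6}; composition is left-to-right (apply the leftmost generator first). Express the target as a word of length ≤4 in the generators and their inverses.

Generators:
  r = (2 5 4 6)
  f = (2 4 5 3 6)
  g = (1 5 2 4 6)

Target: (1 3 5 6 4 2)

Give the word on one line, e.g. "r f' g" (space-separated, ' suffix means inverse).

  after g': (1 6 4 2 5)
  after g': (1 4 5 6 2)
  after r: (1 6 5 2)
  after f': (1 3 5 6 4 2)

g' g' r f'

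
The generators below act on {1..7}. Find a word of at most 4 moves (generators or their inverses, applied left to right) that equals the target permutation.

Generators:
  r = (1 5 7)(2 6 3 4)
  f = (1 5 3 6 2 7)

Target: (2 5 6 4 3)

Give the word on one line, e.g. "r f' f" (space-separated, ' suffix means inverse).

  after f: (1 5 3 6 2 7)
  after r': (2 5 6 4 3)

f r'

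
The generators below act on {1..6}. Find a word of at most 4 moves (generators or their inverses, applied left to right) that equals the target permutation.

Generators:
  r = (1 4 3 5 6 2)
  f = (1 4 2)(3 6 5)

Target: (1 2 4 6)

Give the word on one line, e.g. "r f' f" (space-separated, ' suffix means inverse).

r f' f'

  after r: (1 4 3 5 6 2)
  after f': (3 6 4 5)
  after f': (1 2 4 6)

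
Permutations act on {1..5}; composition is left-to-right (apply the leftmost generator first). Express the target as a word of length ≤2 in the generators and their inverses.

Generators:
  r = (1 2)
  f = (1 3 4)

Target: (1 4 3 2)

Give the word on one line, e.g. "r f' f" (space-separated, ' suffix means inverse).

f' r'

  after f': (1 4 3)
  after r': (1 4 3 2)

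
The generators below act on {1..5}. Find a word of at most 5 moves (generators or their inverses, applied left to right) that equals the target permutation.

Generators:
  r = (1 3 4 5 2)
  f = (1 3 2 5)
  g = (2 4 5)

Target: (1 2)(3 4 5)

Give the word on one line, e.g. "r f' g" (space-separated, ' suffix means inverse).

  after g: (2 4 5)
  after r: (1 3 4 2 5)
  after f: (1 2)(3 4 5)

g r f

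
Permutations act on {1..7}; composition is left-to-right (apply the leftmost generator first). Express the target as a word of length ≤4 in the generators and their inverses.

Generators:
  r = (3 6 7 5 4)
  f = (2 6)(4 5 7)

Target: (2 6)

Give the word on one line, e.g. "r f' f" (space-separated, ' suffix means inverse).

  after f': (2 6)(4 7 5)
  after f': (4 5 7)
  after f': (2 6)

f' f' f'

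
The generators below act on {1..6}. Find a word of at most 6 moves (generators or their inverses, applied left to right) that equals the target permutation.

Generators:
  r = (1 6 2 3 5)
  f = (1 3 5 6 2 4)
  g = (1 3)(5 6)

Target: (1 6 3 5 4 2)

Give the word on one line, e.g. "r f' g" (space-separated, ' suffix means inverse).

r' g f' g'

  after r': (1 5 3 2 6)
  after g: (1 6 3 2 5)
  after f': (1 5 4 2 3 6)
  after g': (1 6 3 5 4 2)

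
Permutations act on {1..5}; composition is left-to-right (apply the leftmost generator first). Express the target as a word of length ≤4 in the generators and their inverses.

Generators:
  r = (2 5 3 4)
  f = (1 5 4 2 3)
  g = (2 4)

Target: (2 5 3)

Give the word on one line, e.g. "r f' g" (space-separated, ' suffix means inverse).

  after g': (2 4)
  after r': (2 3 5)
  after g: (2 3 5 4)
  after r': (2 5 3)

g' r' g r'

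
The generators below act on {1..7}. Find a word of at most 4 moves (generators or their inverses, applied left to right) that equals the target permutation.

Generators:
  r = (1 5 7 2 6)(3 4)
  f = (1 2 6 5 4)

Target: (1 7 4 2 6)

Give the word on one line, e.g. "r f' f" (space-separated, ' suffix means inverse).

r r f f

  after r: (1 5 7 2 6)(3 4)
  after r: (1 7 6 5 2)
  after f: (1 7 5 6 4)
  after f: (1 7 4 2 6)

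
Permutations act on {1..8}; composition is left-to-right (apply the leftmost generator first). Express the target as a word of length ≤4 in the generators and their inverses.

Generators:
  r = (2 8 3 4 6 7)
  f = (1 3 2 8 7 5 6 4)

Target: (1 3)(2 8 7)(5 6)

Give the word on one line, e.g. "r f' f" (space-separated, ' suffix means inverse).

  after f': (1 4 6 5 7 8 2 3)
  after r': (1 3)(2 8 7)(5 6)

f' r'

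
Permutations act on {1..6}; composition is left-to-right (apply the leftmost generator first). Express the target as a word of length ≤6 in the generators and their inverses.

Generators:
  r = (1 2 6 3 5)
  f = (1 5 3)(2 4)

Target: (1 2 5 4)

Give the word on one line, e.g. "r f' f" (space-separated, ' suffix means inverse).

  after r: (1 2 6 3 5)
  after r: (1 6 5 2 3)
  after f: (1 6 3 5 4 2)
  after r': (1 2 5 4)

r r f r'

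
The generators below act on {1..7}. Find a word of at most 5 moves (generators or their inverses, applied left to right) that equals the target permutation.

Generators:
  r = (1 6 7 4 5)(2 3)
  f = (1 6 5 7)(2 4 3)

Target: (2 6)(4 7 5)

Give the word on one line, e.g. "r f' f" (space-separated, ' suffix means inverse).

  after f': (1 7 5 6)(2 3 4)
  after f': (1 5)(2 4 3)(6 7)
  after r: (2 5 6 4)
  after f: (1 6 3 2 7)
  after r': (2 6)(4 7 5)

f' f' r f r'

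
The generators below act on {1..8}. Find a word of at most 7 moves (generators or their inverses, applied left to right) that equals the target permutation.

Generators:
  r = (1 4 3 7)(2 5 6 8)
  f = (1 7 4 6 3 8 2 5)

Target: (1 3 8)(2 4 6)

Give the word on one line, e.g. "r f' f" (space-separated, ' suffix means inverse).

  after f: (1 7 4 6 3 8 2 5)
  after r: (2 6 7 3)(4 8 5)
  after r: (1 4 2 8 6)(3 5)
  after f': (1 7)(2 3)(4 8)(5 6)
  after r': (1 3 8)(2 4 6)

f r r f' r'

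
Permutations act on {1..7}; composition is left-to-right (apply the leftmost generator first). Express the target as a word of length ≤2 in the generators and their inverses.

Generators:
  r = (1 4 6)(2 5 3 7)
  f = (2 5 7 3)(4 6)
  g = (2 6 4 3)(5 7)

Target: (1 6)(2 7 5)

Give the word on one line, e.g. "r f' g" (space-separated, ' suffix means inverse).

  after r: (1 4 6)(2 5 3 7)
  after f: (1 6)(2 7 5)

r f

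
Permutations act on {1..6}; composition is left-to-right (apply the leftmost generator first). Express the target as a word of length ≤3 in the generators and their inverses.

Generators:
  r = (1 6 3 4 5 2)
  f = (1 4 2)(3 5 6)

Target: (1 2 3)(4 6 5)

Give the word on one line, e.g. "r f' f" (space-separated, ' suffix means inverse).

  after f: (1 4 2)(3 5 6)
  after r: (1 5 3 2 6 4)
  after r: (1 2 3)(4 6 5)

f r r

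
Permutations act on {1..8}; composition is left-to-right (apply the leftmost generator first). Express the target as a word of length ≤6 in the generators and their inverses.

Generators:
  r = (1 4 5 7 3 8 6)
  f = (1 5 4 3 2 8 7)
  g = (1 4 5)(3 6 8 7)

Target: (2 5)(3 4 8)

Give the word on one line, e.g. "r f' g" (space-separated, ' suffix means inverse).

  after f: (1 5 4 3 2 8 7)
  after g: (2 7 4 6 8 3)
  after r: (1 4)(2 3)(5 7)
  after f': (1 5 8 2 4 7)
  after f': (2 5)(3 4 8)

f g r f' f'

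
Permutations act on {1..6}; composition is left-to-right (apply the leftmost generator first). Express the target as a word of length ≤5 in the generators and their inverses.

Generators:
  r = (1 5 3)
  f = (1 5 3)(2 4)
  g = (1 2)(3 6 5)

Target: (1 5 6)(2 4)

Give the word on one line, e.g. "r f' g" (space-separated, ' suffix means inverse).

  after f: (1 5 3)(2 4)
  after g': (1 6 3 2 4)
  after g': (1 3)(2 4)(5 6)
  after r: (2 4)(3 5 6)
  after r: (1 5 6)(2 4)

f g' g' r r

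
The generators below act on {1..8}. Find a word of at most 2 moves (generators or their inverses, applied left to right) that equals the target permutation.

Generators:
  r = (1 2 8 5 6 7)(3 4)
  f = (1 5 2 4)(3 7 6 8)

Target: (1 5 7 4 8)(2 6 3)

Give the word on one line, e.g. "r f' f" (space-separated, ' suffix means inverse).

r f'

  after r: (1 2 8 5 6 7)(3 4)
  after f': (1 5 7 4 8)(2 6 3)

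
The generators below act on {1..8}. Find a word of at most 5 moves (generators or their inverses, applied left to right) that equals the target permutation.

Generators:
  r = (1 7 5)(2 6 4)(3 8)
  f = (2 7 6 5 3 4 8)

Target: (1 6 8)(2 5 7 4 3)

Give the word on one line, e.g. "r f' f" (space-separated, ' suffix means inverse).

  after r: (1 7 5)(2 6 4)(3 8)
  after f': (1 2 7 6 3 4 8 5)
  after r: (1 6 8)(2 5 7 4 3)

r f' r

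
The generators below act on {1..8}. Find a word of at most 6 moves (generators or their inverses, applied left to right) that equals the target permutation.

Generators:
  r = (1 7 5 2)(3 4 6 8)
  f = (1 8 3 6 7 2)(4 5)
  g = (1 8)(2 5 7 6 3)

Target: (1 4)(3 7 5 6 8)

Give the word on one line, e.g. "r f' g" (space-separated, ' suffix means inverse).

f' g' r' r' r'

  after f': (1 2 7 6 3 8)(4 5)
  after g': (1 3)(2 5 4)
  after r': (1 8 6 4 5 3 2 7)
  after r': (1 6 3 5 8 4 7 2)
  after r': (1 4)(3 7 5 6 8)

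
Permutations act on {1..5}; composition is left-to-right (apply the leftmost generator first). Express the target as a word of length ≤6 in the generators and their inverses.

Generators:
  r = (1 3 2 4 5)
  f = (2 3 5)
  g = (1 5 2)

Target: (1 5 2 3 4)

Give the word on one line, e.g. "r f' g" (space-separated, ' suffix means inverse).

  after g': (1 2 5)
  after f: (1 3 5)
  after r': (2 3 4)
  after g': (1 2 3 4 5)
  after g': (1 5 2 3 4)

g' f r' g' g'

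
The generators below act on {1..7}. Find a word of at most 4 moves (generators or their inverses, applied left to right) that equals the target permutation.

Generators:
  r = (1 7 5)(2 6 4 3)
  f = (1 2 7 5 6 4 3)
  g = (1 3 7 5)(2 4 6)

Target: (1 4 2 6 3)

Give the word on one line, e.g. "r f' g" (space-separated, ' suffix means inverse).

g r'

  after g: (1 3 7 5)(2 4 6)
  after r': (1 4 2 6 3)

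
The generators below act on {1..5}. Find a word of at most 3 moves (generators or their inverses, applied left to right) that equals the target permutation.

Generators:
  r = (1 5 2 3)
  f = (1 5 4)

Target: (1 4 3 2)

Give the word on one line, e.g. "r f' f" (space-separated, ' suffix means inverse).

f r' f'

  after f: (1 5 4)
  after r': (2 5 4 3)
  after f': (1 4 3 2)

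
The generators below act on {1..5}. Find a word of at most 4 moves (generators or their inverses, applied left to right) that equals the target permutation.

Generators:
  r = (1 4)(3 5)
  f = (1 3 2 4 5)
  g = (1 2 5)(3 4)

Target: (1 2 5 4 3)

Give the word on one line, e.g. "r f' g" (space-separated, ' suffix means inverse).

r' f' r

  after r': (1 4)(3 5)
  after f': (1 2 3 4 5)
  after r: (1 2 5 4 3)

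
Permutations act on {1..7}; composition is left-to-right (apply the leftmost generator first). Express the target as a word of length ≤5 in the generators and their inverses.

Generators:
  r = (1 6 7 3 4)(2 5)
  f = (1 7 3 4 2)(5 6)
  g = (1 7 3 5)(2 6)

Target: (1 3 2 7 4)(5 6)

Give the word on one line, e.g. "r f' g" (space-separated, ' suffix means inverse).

f' f' f'

  after f': (1 2 4 3 7)(5 6)
  after f': (1 4 7 2 3)
  after f': (1 3 2 7 4)(5 6)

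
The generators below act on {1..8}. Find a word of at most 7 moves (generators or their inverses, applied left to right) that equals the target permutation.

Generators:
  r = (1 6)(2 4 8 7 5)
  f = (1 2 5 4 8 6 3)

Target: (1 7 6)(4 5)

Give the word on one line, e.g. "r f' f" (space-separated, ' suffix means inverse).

f r' f r r

  after f: (1 2 5 4 8 6 3)
  after r': (1 5 2 7 8)(3 6)
  after f: (1 4 8 2 7 6)
  after r: (1 8 4 7)(2 5)
  after r: (1 7 6)(4 5)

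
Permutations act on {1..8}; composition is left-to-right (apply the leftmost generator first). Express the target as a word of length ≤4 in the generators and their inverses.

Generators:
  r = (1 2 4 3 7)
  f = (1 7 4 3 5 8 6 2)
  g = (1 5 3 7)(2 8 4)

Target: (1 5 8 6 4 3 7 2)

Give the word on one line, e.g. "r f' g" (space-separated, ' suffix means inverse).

g' f' g

  after g': (1 7 3 5)(2 4 8)
  after f': (2 7 4 5)(6 8)
  after g: (1 5 8 6 4 3 7 2)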